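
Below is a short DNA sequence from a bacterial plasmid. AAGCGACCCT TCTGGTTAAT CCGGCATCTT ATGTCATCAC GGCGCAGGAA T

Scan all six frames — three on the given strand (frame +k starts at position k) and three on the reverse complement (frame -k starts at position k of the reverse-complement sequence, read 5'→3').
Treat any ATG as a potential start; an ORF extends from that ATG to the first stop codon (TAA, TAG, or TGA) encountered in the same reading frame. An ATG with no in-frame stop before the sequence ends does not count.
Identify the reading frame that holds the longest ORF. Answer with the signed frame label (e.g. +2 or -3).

Reverse complement (5'→3'): ATTCCTGCGCCGTGATGACATAAGATGCCGGATTAACCAGAAGGGTCGCTT
Frame +1: AAG CGA CCC TTC TGG TTA ATC CGG CAT CTT ATG TCA TCA CGG CGC AGG AAT — no ATG→stop ORF.
Frame +2: AGC GAC CCT TCT GGT TAA TCC GGC ATC TTA TGT CAT CAC GGC GCA GGA — no ATG→stop ORF.
Frame +3: GCG ACC CTT CTG GTT AAT CCG GCA TCT TAT GTC ATC ACG GCG CAG GAA — no ATG→stop ORF.
Frame -1: ATT CCT GCG CCG TGA TGA CAT AAG ATG CCG GAT TAA CCA GAA GGG TCG CTT — ATG at 25, stop TAA at 34 → 12 nt.
Frame -2: TTC CTG CGC CGT GAT GAC ATA AGA TGC CGG ATT AAC CAG AAG GGT CGC — no ATG→stop ORF.
Frame -3: TCC TGC GCC GTG ATG ACA TAA GAT GCC GGA TTA ACC AGA AGG GTC GCT — ATG at 15, stop TAA at 21 → 9 nt.
Longest ORF is 12 nt in frame -1 (positions 25–36).

-1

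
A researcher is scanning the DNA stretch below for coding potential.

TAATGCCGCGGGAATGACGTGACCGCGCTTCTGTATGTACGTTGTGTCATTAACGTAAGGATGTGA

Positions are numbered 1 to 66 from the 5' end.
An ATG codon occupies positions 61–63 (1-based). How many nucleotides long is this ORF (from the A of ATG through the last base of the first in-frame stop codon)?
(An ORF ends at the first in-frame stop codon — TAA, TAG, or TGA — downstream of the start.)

Codons from position 61: ATG (61–63), TGA (64–66).
TGA is the first in-frame stop; ORF spans 61–66, 6 nucleotides.

6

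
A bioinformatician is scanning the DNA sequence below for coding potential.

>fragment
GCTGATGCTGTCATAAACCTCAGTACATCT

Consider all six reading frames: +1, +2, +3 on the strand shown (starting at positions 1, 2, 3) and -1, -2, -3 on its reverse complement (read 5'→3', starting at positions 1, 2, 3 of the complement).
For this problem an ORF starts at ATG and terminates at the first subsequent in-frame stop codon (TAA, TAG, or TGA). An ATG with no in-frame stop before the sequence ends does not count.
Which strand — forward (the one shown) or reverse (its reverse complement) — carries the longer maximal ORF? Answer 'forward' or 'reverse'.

forward

Reverse complement (5'→3'): AGATGTACTGAGGTTTATGACAGCATCAGC
Frame +1: GCT GAT GCT GTC ATA AAC CTC AGT ACA TCT — no ATG→stop ORF.
Frame +2: CTG ATG CTG TCA TAA ACC TCA GTA CAT — ATG at 5, stop TAA at 14 → 12 nt.
Frame +3: TGA TGC TGT CAT AAA CCT CAG TAC ATC — no ATG→stop ORF.
Frame -1: AGA TGT ACT GAG GTT TAT GAC AGC ATC AGC — no ATG→stop ORF.
Frame -2: GAT GTA CTG AGG TTT ATG ACA GCA TCA — no ATG→stop ORF.
Frame -3: ATG TAC TGA GGT TTA TGA CAG CAT CAG — ATG at 3, stop TGA at 9 → 9 nt.
Forward-strand max 12 nt; reverse-strand max 9 nt. The forward strand has the longer ORF.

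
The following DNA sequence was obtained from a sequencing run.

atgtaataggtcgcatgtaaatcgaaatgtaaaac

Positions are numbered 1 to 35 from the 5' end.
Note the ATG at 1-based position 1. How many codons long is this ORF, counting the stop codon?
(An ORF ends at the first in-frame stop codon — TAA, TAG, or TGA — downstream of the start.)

Codons from position 1: ATG (1–3), TAA (4–6).
TAA is the first in-frame stop; that's 2 codons including the stop.

2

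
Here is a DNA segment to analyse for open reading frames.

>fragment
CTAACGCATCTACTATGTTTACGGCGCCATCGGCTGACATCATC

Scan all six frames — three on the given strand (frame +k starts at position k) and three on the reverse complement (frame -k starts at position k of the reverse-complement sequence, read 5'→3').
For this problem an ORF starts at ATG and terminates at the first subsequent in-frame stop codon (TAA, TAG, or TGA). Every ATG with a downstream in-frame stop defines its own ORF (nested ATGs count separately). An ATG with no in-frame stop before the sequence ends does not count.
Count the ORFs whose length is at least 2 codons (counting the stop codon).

2

Reverse complement (5'→3'): GATGATGTCAGCCGATGGCGCCGTAAACATAGTAGATGCGTTAG
Frame +1: CTA ACG CAT CTA CTA TGT TTA CGG CGC CAT CGG CTG ACA TCA — no ATG→stop ORF.
Frame +2: TAA CGC ATC TAC TAT GTT TAC GGC GCC ATC GGC TGA CAT CAT — no ATG→stop ORF.
Frame +3: AAC GCA TCT ACT ATG TTT ACG GCG CCA TCG GCT GAC ATC ATC — no ATG→stop ORF.
Frame -1: GAT GAT GTC AGC CGA TGG CGC CGT AAA CAT AGT AGA TGC GTT — no ATG→stop ORF.
Frame -2: ATG ATG TCA GCC GAT GGC GCC GTA AAC ATA GTA GAT GCG TTA — no ATG→stop ORF.
Frame -3: TGA TGT CAG CCG ATG GCG CCG TAA ACA TAG TAG ATG CGT TAG — ATG at 15, stop TAA at 24 → 12 nt; ATG at 36, stop TAG at 42 → 9 nt.
ORFs ≥ 2 codons: frame -3 15–26 (4 codons), frame -3 36–44 (3 codons). Count = 2.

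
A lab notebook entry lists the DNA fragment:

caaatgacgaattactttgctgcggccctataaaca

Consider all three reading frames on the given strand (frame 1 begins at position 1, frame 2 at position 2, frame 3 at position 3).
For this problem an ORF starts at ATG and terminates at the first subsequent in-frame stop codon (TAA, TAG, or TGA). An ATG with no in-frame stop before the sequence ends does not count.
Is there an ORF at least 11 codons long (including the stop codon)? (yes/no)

no

Frame 1: CAA ATG ACG AAT TAC TTT GCT GCG GCC CTA TAA ACA — ATG at 4, stop TAA at 31 → 30 nt.
Frame 2: AAA TGA CGA ATT ACT TTG CTG CGG CCC TAT AAA — no ATG→stop ORF.
Frame 3: AAT GAC GAA TTA CTT TGC TGC GGC CCT ATA AAC — no ATG→stop ORF.
Largest ORF found is 10 codons < 11, so no.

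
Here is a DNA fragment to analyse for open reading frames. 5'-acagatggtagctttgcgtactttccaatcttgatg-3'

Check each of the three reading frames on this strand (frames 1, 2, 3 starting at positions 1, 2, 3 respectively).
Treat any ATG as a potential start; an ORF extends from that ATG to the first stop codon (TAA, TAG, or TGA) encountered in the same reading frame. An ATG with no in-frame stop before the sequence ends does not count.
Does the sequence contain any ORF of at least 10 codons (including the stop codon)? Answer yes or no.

yes

Frame 1: ACA GAT GGT AGC TTT GCG TAC TTT CCA ATC TTG ATG — no ATG→stop ORF.
Frame 2: CAG ATG GTA GCT TTG CGT ACT TTC CAA TCT TGA — ATG at 5, stop TGA at 32 → 30 nt.
Frame 3: AGA TGG TAG CTT TGC GTA CTT TCC AAT CTT GAT — no ATG→stop ORF.
Frame 2 has an ORF of 10 codons (positions 5–34) ≥ 10, so yes.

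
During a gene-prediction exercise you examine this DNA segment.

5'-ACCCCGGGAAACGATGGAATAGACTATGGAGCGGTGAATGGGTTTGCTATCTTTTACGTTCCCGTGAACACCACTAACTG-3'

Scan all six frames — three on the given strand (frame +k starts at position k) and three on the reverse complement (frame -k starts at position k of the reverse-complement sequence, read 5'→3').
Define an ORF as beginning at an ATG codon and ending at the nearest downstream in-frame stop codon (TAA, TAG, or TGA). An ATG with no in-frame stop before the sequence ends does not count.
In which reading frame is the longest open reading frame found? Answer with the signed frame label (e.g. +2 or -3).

+2

Reverse complement (5'→3'): CAGTTAGTGGTGTTCACGGGAACGTAAAAGATAGCAAACCCATTCACCGCTCCATAGTCTATTCCATCGTTTCCCGGGGT
Frame +1: ACC CCG GGA AAC GAT GGA ATA GAC TAT GGA GCG GTG AAT GGG TTT GCT ATC TTT TAC GTT CCC GTG AAC ACC ACT AAC — no ATG→stop ORF.
Frame +2: CCC CGG GAA ACG ATG GAA TAG ACT ATG GAG CGG TGA ATG GGT TTG CTA TCT TTT ACG TTC CCG TGA ACA CCA CTA ACT — ATG at 14, stop TAG at 20 → 9 nt; ATG at 26, stop TGA at 35 → 12 nt; ATG at 38, stop TGA at 65 → 30 nt.
Frame +3: CCC GGG AAA CGA TGG AAT AGA CTA TGG AGC GGT GAA TGG GTT TGC TAT CTT TTA CGT TCC CGT GAA CAC CAC TAA CTG — no ATG→stop ORF.
Frame -1: CAG TTA GTG GTG TTC ACG GGA ACG TAA AAG ATA GCA AAC CCA TTC ACC GCT CCA TAG TCT ATT CCA TCG TTT CCC GGG — no ATG→stop ORF.
Frame -2: AGT TAG TGG TGT TCA CGG GAA CGT AAA AGA TAG CAA ACC CAT TCA CCG CTC CAT AGT CTA TTC CAT CGT TTC CCG GGG — no ATG→stop ORF.
Frame -3: GTT AGT GGT GTT CAC GGG AAC GTA AAA GAT AGC AAA CCC ATT CAC CGC TCC ATA GTC TAT TCC ATC GTT TCC CGG GGT — no ATG→stop ORF.
Longest ORF is 30 nt in frame +2 (positions 38–67).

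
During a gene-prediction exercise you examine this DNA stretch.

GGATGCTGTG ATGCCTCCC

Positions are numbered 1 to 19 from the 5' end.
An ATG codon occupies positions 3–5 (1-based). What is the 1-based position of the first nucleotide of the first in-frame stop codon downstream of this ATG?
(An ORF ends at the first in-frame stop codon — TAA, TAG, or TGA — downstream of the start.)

Codons from position 3: ATG (3–5), CTG (6–8), TGA (9–11).
TGA is a stop codon; it begins at position 9.

9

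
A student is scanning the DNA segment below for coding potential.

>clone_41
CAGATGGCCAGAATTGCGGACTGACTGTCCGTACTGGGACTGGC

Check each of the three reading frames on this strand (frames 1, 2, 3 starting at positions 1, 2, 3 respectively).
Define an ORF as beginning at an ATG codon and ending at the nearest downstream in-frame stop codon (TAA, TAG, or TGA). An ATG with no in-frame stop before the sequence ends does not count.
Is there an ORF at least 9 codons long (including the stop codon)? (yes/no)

no

Frame 1: CAG ATG GCC AGA ATT GCG GAC TGA CTG TCC GTA CTG GGA CTG — ATG at 4, stop TGA at 22 → 21 nt.
Frame 2: AGA TGG CCA GAA TTG CGG ACT GAC TGT CCG TAC TGG GAC TGG — no ATG→stop ORF.
Frame 3: GAT GGC CAG AAT TGC GGA CTG ACT GTC CGT ACT GGG ACT GGC — no ATG→stop ORF.
Largest ORF found is 7 codons < 9, so no.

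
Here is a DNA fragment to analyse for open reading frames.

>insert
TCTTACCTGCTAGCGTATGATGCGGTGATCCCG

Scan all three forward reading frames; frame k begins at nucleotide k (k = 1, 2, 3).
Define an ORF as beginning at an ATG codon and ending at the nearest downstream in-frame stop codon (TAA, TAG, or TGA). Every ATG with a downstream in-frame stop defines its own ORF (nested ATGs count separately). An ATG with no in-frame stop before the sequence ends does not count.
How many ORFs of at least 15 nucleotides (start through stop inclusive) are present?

0

Frame 1: TCT TAC CTG CTA GCG TAT GAT GCG GTG ATC CCG — no ATG→stop ORF.
Frame 2: CTT ACC TGC TAG CGT ATG ATG CGG TGA TCC — ATG at 17, stop TGA at 26 → 12 nt; ATG at 20, stop TGA at 26 → 9 nt.
Frame 3: TTA CCT GCT AGC GTA TGA TGC GGT GAT CCC — no ATG→stop ORF.
No ORF reaches 15 nucleotides. Count = 0.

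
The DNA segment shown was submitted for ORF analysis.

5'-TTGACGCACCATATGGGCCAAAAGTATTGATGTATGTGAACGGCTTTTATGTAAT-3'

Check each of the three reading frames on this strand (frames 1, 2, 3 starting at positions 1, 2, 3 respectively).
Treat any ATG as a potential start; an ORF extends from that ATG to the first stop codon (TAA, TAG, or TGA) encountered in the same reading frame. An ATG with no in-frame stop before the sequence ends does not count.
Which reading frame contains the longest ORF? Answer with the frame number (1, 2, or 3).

1

Frame 1: TTG ACG CAC CAT ATG GGC CAA AAG TAT TGA TGT ATG TGA ACG GCT TTT ATG TAA — ATG at 13, stop TGA at 28 → 18 nt; ATG at 34, stop TGA at 37 → 6 nt; ATG at 49, stop TAA at 52 → 6 nt.
Frame 2: TGA CGC ACC ATA TGG GCC AAA AGT ATT GAT GTA TGT GAA CGG CTT TTA TGT AAT — no ATG→stop ORF.
Frame 3: GAC GCA CCA TAT GGG CCA AAA GTA TTG ATG TAT GTG AAC GGC TTT TAT GTA — no ATG→stop ORF.
Longest ORF is 18 nt in frame 1 (positions 13–30).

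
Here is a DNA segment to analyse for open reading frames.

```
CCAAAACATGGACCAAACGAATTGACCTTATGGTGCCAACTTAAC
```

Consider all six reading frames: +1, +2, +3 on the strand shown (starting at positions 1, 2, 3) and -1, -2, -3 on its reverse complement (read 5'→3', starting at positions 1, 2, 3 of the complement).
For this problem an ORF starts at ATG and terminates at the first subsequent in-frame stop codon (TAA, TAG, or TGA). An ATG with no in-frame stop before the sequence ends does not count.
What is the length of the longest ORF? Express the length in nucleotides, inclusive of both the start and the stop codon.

Reverse complement (5'→3'): GTTAAGTTGGCACCATAAGGTCAATTCGTTTGGTCCATGTTTTGG
Frame +1: CCA AAA CAT GGA CCA AAC GAA TTG ACC TTA TGG TGC CAA CTT AAC — no ATG→stop ORF.
Frame +2: CAA AAC ATG GAC CAA ACG AAT TGA CCT TAT GGT GCC AAC TTA — ATG at 8, stop TGA at 23 → 18 nt.
Frame +3: AAA ACA TGG ACC AAA CGA ATT GAC CTT ATG GTG CCA ACT TAA — ATG at 30, stop TAA at 42 → 15 nt.
Frame -1: GTT AAG TTG GCA CCA TAA GGT CAA TTC GTT TGG TCC ATG TTT TGG — no ATG→stop ORF.
Frame -2: TTA AGT TGG CAC CAT AAG GTC AAT TCG TTT GGT CCA TGT TTT — no ATG→stop ORF.
Frame -3: TAA GTT GGC ACC ATA AGG TCA ATT CGT TTG GTC CAT GTT TTG — no ATG→stop ORF.
Longest: frame +2, positions 8–25, 18 nt = 6 codons = 5 aa. → 18 nucleotides.

18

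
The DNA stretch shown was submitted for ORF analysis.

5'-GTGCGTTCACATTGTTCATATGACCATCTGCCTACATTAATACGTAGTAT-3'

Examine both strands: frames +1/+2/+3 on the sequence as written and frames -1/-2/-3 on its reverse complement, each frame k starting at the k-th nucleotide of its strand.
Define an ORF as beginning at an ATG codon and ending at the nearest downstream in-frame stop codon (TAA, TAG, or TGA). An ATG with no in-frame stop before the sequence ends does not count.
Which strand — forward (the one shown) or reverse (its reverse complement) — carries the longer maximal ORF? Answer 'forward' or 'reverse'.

forward

Reverse complement (5'→3'): ATACTACGTATTAATGTAGGCAGATGGTCATATGAACAATGTGAACGCAC
Frame +1: GTG CGT TCA CAT TGT TCA TAT GAC CAT CTG CCT ACA TTA ATA CGT AGT — no ATG→stop ORF.
Frame +2: TGC GTT CAC ATT GTT CAT ATG ACC ATC TGC CTA CAT TAA TAC GTA GTA — ATG at 20, stop TAA at 38 → 21 nt.
Frame +3: GCG TTC ACA TTG TTC ATA TGA CCA TCT GCC TAC ATT AAT ACG TAG TAT — no ATG→stop ORF.
Frame -1: ATA CTA CGT ATT AAT GTA GGC AGA TGG TCA TAT GAA CAA TGT GAA CGC — no ATG→stop ORF.
Frame -2: TAC TAC GTA TTA ATG TAG GCA GAT GGT CAT ATG AAC AAT GTG AAC GCA — ATG at 14, stop TAG at 17 → 6 nt.
Frame -3: ACT ACG TAT TAA TGT AGG CAG ATG GTC ATA TGA ACA ATG TGA ACG CAC — ATG at 24, stop TGA at 33 → 12 nt; ATG at 39, stop TGA at 42 → 6 nt.
Forward-strand max 21 nt; reverse-strand max 12 nt. The forward strand has the longer ORF.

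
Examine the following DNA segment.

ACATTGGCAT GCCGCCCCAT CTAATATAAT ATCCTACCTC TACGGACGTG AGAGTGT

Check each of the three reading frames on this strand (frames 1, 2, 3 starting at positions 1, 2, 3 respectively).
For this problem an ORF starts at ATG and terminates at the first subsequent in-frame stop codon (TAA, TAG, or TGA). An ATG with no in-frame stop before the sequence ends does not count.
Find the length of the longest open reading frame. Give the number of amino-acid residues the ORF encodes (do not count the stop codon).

6

Frame 1: ACA TTG GCA TGC CGC CCC ATC TAA TAT AAT ATC CTA CCT CTA CGG ACG TGA GAG TGT — no ATG→stop ORF.
Frame 2: CAT TGG CAT GCC GCC CCA TCT AAT ATA ATA TCC TAC CTC TAC GGA CGT GAG AGT — no ATG→stop ORF.
Frame 3: ATT GGC ATG CCG CCC CAT CTA ATA TAA TAT CCT ACC TCT ACG GAC GTG AGA GTG — ATG at 9, stop TAA at 27 → 21 nt.
Longest: frame 3, positions 9–29, 21 nt = 7 codons = 6 aa. → 6 amino acids.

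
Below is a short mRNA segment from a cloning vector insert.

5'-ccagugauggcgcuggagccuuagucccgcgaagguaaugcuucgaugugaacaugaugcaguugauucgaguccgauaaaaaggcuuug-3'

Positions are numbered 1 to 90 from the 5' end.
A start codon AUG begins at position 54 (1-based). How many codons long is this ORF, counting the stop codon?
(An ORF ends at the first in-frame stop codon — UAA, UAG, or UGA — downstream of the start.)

9

Codons from position 54: AUG (54–56), AUG (57–59), CAG (60–62), UUG (63–65), AUU (66–68), CGA (69–71), GUC (72–74), CGA (75–77), UAA (78–80).
UAA is the first in-frame stop; that's 9 codons including the stop.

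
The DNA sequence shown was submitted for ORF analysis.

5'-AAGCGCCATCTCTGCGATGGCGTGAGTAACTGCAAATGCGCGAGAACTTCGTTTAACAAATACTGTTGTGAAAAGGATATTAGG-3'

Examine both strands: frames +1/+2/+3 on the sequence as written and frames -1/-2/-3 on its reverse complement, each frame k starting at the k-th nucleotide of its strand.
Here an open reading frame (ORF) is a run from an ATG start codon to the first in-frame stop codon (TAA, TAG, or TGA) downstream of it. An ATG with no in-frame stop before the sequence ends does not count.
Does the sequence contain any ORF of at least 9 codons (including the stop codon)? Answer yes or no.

Reverse complement (5'→3'): CCTAATATCCTTTTCACAACAGTATTTGTTAAACGAAGTTCTCGCGCATTTGCAGTTACTCACGCCATCGCAGAGATGGCGCTT
Frame +1: AAG CGC CAT CTC TGC GAT GGC GTG AGT AAC TGC AAA TGC GCG AGA ACT TCG TTT AAC AAA TAC TGT TGT GAA AAG GAT ATT AGG — no ATG→stop ORF.
Frame +2: AGC GCC ATC TCT GCG ATG GCG TGA GTA ACT GCA AAT GCG CGA GAA CTT CGT TTA ACA AAT ACT GTT GTG AAA AGG ATA TTA — ATG at 17, stop TGA at 23 → 9 nt.
Frame +3: GCG CCA TCT CTG CGA TGG CGT GAG TAA CTG CAA ATG CGC GAG AAC TTC GTT TAA CAA ATA CTG TTG TGA AAA GGA TAT TAG — ATG at 36, stop TAA at 54 → 21 nt.
Frame -1: CCT AAT ATC CTT TTC ACA ACA GTA TTT GTT AAA CGA AGT TCT CGC GCA TTT GCA GTT ACT CAC GCC ATC GCA GAG ATG GCG CTT — no ATG→stop ORF.
Frame -2: CTA ATA TCC TTT TCA CAA CAG TAT TTG TTA AAC GAA GTT CTC GCG CAT TTG CAG TTA CTC ACG CCA TCG CAG AGA TGG CGC — no ATG→stop ORF.
Frame -3: TAA TAT CCT TTT CAC AAC AGT ATT TGT TAA ACG AAG TTC TCG CGC ATT TGC AGT TAC TCA CGC CAT CGC AGA GAT GGC GCT — no ATG→stop ORF.
Largest ORF found is 7 codons < 9, so no.

no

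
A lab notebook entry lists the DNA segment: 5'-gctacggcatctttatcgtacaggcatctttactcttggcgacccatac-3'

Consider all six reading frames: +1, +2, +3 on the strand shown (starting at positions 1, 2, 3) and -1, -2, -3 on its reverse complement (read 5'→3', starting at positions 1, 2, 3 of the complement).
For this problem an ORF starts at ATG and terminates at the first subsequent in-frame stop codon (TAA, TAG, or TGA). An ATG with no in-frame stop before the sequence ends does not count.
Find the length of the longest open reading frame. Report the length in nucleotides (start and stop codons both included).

18

Reverse complement (5'→3'): GTATGGGTCGCCAAGAGTAAAGATGCCTGTACGATAAAGATGCCGTAGC
Frame +1: GCT ACG GCA TCT TTA TCG TAC AGG CAT CTT TAC TCT TGG CGA CCC ATA — no ATG→stop ORF.
Frame +2: CTA CGG CAT CTT TAT CGT ACA GGC ATC TTT ACT CTT GGC GAC CCA TAC — no ATG→stop ORF.
Frame +3: TAC GGC ATC TTT ATC GTA CAG GCA TCT TTA CTC TTG GCG ACC CAT — no ATG→stop ORF.
Frame -1: GTA TGG GTC GCC AAG AGT AAA GAT GCC TGT ACG ATA AAG ATG CCG TAG — ATG at 40, stop TAG at 46 → 9 nt.
Frame -2: TAT GGG TCG CCA AGA GTA AAG ATG CCT GTA CGA TAA AGA TGC CGT AGC — ATG at 23, stop TAA at 35 → 15 nt.
Frame -3: ATG GGT CGC CAA GAG TAA AGA TGC CTG TAC GAT AAA GAT GCC GTA — ATG at 3, stop TAA at 18 → 18 nt.
Longest: frame -3, positions 3–20, 18 nt = 6 codons = 5 aa. → 18 nucleotides.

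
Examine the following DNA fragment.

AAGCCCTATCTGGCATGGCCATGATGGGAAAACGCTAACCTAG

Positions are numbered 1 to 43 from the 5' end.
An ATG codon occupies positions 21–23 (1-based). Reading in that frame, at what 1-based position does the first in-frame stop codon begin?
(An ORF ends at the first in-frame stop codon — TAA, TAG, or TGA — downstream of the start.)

Codons from position 21: ATG (21–23), ATG (24–26), GGA (27–29), AAA (30–32), CGC (33–35), TAA (36–38).
TAA is a stop codon; it begins at position 36.

36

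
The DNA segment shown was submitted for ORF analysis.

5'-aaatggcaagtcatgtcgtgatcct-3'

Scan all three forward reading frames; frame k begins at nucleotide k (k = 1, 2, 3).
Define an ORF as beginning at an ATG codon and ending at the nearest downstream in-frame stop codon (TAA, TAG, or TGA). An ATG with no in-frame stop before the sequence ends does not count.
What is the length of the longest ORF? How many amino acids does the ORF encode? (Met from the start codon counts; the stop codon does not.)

2

Frame 1: AAA TGG CAA GTC ATG TCG TGA TCC — ATG at 13, stop TGA at 19 → 9 nt.
Frame 2: AAT GGC AAG TCA TGT CGT GAT CCT — no ATG→stop ORF.
Frame 3: ATG GCA AGT CAT GTC GTG ATC — no ATG→stop ORF.
Longest: frame 1, positions 13–21, 9 nt = 3 codons = 2 aa. → 2 amino acids.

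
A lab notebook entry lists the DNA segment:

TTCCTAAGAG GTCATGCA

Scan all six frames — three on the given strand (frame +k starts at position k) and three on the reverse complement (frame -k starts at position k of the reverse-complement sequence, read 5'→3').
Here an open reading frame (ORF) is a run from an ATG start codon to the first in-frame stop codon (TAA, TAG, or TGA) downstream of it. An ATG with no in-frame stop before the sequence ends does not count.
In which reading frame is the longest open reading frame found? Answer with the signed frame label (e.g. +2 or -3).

Reverse complement (5'→3'): TGCATGACCTCTTAGGAA
Frame +1: TTC CTA AGA GGT CAT GCA — no ATG→stop ORF.
Frame +2: TCC TAA GAG GTC ATG — no ATG→stop ORF.
Frame +3: CCT AAG AGG TCA TGC — no ATG→stop ORF.
Frame -1: TGC ATG ACC TCT TAG GAA — ATG at 4, stop TAG at 13 → 12 nt.
Frame -2: GCA TGA CCT CTT AGG — no ATG→stop ORF.
Frame -3: CAT GAC CTC TTA GGA — no ATG→stop ORF.
Longest ORF is 12 nt in frame -1 (positions 4–15).

-1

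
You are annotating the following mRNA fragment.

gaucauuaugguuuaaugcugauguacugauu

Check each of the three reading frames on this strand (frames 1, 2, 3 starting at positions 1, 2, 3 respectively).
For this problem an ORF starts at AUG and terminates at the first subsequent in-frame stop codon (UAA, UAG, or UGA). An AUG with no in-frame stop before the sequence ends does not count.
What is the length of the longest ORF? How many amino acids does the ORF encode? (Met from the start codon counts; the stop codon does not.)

Frame 1: GAU CAU UAU GGU UUA AUG CUG AUG UAC UGA — AUG at 16, stop UGA at 28 → 15 nt; AUG at 22, stop UGA at 28 → 9 nt.
Frame 2: AUC AUU AUG GUU UAA UGC UGA UGU ACU GAU — AUG at 8, stop UAA at 14 → 9 nt.
Frame 3: UCA UUA UGG UUU AAU GCU GAU GUA CUG AUU — no AUG→stop ORF.
Longest: frame 1, positions 16–30, 15 nt = 5 codons = 4 aa. → 4 amino acids.

4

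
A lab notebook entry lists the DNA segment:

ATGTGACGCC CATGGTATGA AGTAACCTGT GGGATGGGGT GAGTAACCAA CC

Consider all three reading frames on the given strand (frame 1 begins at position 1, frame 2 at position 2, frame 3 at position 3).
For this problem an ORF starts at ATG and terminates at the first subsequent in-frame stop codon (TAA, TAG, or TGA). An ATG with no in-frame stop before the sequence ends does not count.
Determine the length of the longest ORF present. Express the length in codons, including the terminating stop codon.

Frame 1: ATG TGA CGC CCA TGG TAT GAA GTA ACC TGT GGG ATG GGG TGA GTA ACC AAC — ATG at 1, stop TGA at 4 → 6 nt; ATG at 34, stop TGA at 40 → 9 nt.
Frame 2: TGT GAC GCC CAT GGT ATG AAG TAA CCT GTG GGA TGG GGT GAG TAA CCA ACC — ATG at 17, stop TAA at 23 → 9 nt.
Frame 3: GTG ACG CCC ATG GTA TGA AGT AAC CTG TGG GAT GGG GTG AGT AAC CAA — ATG at 12, stop TGA at 18 → 9 nt.
Longest: frame 1, positions 34–42, 9 nt = 3 codons = 2 aa. → 3 codons.

3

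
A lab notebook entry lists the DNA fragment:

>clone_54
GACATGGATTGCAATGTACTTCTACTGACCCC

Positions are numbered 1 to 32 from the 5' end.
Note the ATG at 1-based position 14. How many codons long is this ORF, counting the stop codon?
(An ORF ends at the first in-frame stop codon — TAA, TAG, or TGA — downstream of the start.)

Codons from position 14: ATG (14–16), TAC (17–19), TTC (20–22), TAC (23–25), TGA (26–28).
TGA is the first in-frame stop; that's 5 codons including the stop.

5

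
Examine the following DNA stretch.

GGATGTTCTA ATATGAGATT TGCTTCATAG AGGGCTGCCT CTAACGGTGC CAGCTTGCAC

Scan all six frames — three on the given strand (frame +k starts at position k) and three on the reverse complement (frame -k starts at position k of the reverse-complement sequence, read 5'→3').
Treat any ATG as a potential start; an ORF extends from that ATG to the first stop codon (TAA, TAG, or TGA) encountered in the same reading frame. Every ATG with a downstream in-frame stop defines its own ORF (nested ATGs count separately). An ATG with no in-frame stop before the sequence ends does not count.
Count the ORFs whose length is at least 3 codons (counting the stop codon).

3

Reverse complement (5'→3'): GTGCAAGCTGGCACCGTTAGAGGCAGCCCTCTATGAAGCAAATCTCATATTAGAACATCC
Frame +1: GGA TGT TCT AAT ATG AGA TTT GCT TCA TAG AGG GCT GCC TCT AAC GGT GCC AGC TTG CAC — ATG at 13, stop TAG at 28 → 18 nt.
Frame +2: GAT GTT CTA ATA TGA GAT TTG CTT CAT AGA GGG CTG CCT CTA ACG GTG CCA GCT TGC — no ATG→stop ORF.
Frame +3: ATG TTC TAA TAT GAG ATT TGC TTC ATA GAG GGC TGC CTC TAA CGG TGC CAG CTT GCA — ATG at 3, stop TAA at 9 → 9 nt.
Frame -1: GTG CAA GCT GGC ACC GTT AGA GGC AGC CCT CTA TGA AGC AAA TCT CAT ATT AGA ACA TCC — no ATG→stop ORF.
Frame -2: TGC AAG CTG GCA CCG TTA GAG GCA GCC CTC TAT GAA GCA AAT CTC ATA TTA GAA CAT — no ATG→stop ORF.
Frame -3: GCA AGC TGG CAC CGT TAG AGG CAG CCC TCT ATG AAG CAA ATC TCA TAT TAG AAC ATC — ATG at 33, stop TAG at 51 → 21 nt.
ORFs ≥ 3 codons: frame +1 13–30 (6 codons), frame +3 3–11 (3 codons), frame -3 33–53 (7 codons). Count = 3.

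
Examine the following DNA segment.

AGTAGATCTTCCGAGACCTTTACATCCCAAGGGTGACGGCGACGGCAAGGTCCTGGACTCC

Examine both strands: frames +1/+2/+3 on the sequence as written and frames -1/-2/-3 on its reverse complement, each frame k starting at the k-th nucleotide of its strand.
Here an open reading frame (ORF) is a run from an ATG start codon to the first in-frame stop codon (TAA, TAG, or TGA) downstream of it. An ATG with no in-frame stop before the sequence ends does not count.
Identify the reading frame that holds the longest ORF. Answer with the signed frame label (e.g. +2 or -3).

Reverse complement (5'→3'): GGAGTCCAGGACCTTGCCGTCGCCGTCACCCTTGGGATGTAAAGGTCTCGGAAGATCTACT
Frame +1: AGT AGA TCT TCC GAG ACC TTT ACA TCC CAA GGG TGA CGG CGA CGG CAA GGT CCT GGA CTC — no ATG→stop ORF.
Frame +2: GTA GAT CTT CCG AGA CCT TTA CAT CCC AAG GGT GAC GGC GAC GGC AAG GTC CTG GAC TCC — no ATG→stop ORF.
Frame +3: TAG ATC TTC CGA GAC CTT TAC ATC CCA AGG GTG ACG GCG ACG GCA AGG TCC TGG ACT — no ATG→stop ORF.
Frame -1: GGA GTC CAG GAC CTT GCC GTC GCC GTC ACC CTT GGG ATG TAA AGG TCT CGG AAG ATC TAC — ATG at 37, stop TAA at 40 → 6 nt.
Frame -2: GAG TCC AGG ACC TTG CCG TCG CCG TCA CCC TTG GGA TGT AAA GGT CTC GGA AGA TCT ACT — no ATG→stop ORF.
Frame -3: AGT CCA GGA CCT TGC CGT CGC CGT CAC CCT TGG GAT GTA AAG GTC TCG GAA GAT CTA — no ATG→stop ORF.
Longest ORF is 6 nt in frame -1 (positions 37–42).

-1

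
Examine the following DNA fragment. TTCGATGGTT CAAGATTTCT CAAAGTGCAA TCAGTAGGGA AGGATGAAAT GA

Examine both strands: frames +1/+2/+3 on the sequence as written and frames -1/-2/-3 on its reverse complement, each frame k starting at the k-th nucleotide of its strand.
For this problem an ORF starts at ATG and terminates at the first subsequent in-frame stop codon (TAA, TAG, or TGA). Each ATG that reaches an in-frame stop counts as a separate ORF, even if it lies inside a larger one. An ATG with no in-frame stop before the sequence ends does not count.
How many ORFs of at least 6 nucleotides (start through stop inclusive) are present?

Reverse complement (5'→3'): TCATTTCATCCTTCCCTACTGATTGCACTTTGAGAAATCTTGAACCATCGAA
Frame +1: TTC GAT GGT TCA AGA TTT CTC AAA GTG CAA TCA GTA GGG AAG GAT GAA ATG — no ATG→stop ORF.
Frame +2: TCG ATG GTT CAA GAT TTC TCA AAG TGC AAT CAG TAG GGA AGG ATG AAA TGA — ATG at 5, stop TAG at 35 → 33 nt; ATG at 44, stop TGA at 50 → 9 nt.
Frame +3: CGA TGG TTC AAG ATT TCT CAA AGT GCA ATC AGT AGG GAA GGA TGA AAT — no ATG→stop ORF.
Frame -1: TCA TTT CAT CCT TCC CTA CTG ATT GCA CTT TGA GAA ATC TTG AAC CAT CGA — no ATG→stop ORF.
Frame -2: CAT TTC ATC CTT CCC TAC TGA TTG CAC TTT GAG AAA TCT TGA ACC ATC GAA — no ATG→stop ORF.
Frame -3: ATT TCA TCC TTC CCT ACT GAT TGC ACT TTG AGA AAT CTT GAA CCA TCG — no ATG→stop ORF.
ORFs ≥ 6 nucleotides: frame +2 5–37 (33 nucleotides), frame +2 44–52 (9 nucleotides). Count = 2.

2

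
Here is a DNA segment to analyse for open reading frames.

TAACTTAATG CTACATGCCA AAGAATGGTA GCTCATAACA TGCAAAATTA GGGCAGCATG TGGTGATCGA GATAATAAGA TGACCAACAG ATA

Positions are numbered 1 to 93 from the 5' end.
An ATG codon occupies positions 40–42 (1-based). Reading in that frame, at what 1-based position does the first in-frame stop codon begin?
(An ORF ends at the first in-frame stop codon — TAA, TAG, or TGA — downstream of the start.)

Codons from position 40: ATG (40–42), CAA (43–45), AAT (46–48), TAG (49–51).
TAG is a stop codon; it begins at position 49.

49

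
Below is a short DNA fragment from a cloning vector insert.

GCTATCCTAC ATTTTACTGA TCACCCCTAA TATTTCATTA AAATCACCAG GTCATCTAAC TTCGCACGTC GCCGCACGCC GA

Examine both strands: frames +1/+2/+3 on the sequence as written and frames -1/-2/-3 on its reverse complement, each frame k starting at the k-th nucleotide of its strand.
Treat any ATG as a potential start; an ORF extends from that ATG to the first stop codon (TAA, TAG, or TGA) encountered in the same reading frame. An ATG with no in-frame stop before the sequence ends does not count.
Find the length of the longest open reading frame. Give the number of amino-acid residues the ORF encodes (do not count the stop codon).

3

Reverse complement (5'→3'): TCGGCGTGCGGCGACGTGCGAAGTTAGATGACCTGGTGATTTTAATGAAATATTAGGGGTGATCAGTAAAATGTAGGATAGC
Frame +1: GCT ATC CTA CAT TTT ACT GAT CAC CCC TAA TAT TTC ATT AAA ATC ACC AGG TCA TCT AAC TTC GCA CGT CGC CGC ACG CCG — no ATG→stop ORF.
Frame +2: CTA TCC TAC ATT TTA CTG ATC ACC CCT AAT ATT TCA TTA AAA TCA CCA GGT CAT CTA ACT TCG CAC GTC GCC GCA CGC CGA — no ATG→stop ORF.
Frame +3: TAT CCT ACA TTT TAC TGA TCA CCC CTA ATA TTT CAT TAA AAT CAC CAG GTC ATC TAA CTT CGC ACG TCG CCG CAC GCC — no ATG→stop ORF.
Frame -1: TCG GCG TGC GGC GAC GTG CGA AGT TAG ATG ACC TGG TGA TTT TAA TGA AAT ATT AGG GGT GAT CAG TAA AAT GTA GGA TAG — ATG at 28, stop TGA at 37 → 12 nt.
Frame -2: CGG CGT GCG GCG ACG TGC GAA GTT AGA TGA CCT GGT GAT TTT AAT GAA ATA TTA GGG GTG ATC AGT AAA ATG TAG GAT AGC — ATG at 71, stop TAG at 74 → 6 nt.
Frame -3: GGC GTG CGG CGA CGT GCG AAG TTA GAT GAC CTG GTG ATT TTA ATG AAA TAT TAG GGG TGA TCA GTA AAA TGT AGG ATA — ATG at 45, stop TAG at 54 → 12 nt.
Longest: frame -1, positions 28–39, 12 nt = 4 codons = 3 aa. → 3 amino acids.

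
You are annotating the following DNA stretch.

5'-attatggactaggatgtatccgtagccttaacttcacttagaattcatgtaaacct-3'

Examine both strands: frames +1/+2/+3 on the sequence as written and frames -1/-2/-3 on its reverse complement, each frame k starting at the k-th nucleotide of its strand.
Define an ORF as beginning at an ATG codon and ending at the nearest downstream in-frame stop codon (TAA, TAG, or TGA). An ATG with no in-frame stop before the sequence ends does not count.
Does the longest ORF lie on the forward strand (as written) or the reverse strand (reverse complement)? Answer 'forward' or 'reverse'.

reverse

Reverse complement (5'→3'): AGGTTTACATGAATTCTAAGTGAAGTTAAGGCTACGGATACATCCTAGTCCATAAT
Frame +1: ATT ATG GAC TAG GAT GTA TCC GTA GCC TTA ACT TCA CTT AGA ATT CAT GTA AAC — ATG at 4, stop TAG at 10 → 9 nt.
Frame +2: TTA TGG ACT AGG ATG TAT CCG TAG CCT TAA CTT CAC TTA GAA TTC ATG TAA ACC — ATG at 14, stop TAG at 23 → 12 nt; ATG at 47, stop TAA at 50 → 6 nt.
Frame +3: TAT GGA CTA GGA TGT ATC CGT AGC CTT AAC TTC ACT TAG AAT TCA TGT AAA CCT — no ATG→stop ORF.
Frame -1: AGG TTT ACA TGA ATT CTA AGT GAA GTT AAG GCT ACG GAT ACA TCC TAG TCC ATA — no ATG→stop ORF.
Frame -2: GGT TTA CAT GAA TTC TAA GTG AAG TTA AGG CTA CGG ATA CAT CCT AGT CCA TAA — no ATG→stop ORF.
Frame -3: GTT TAC ATG AAT TCT AAG TGA AGT TAA GGC TAC GGA TAC ATC CTA GTC CAT AAT — ATG at 9, stop TGA at 21 → 15 nt.
Forward-strand max 12 nt; reverse-strand max 15 nt. The reverse strand has the longer ORF.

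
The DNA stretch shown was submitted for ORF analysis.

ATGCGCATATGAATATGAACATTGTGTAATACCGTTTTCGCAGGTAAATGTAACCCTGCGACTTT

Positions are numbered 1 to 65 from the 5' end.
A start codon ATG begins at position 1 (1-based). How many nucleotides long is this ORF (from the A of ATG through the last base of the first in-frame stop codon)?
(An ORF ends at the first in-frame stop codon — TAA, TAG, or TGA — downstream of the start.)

Codons from position 1: ATG (1–3), CGC (4–6), ATA (7–9), TGA (10–12).
TGA is the first in-frame stop; ORF spans 1–12, 12 nucleotides.

12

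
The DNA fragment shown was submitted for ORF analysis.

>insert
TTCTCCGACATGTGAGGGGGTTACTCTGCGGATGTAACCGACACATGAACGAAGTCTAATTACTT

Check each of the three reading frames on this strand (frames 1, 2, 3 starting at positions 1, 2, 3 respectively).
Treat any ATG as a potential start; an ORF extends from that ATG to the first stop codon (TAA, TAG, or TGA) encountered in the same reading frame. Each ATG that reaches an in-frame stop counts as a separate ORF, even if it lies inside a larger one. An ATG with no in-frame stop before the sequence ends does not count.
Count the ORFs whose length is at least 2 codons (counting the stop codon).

3

Frame 1: TTC TCC GAC ATG TGA GGG GGT TAC TCT GCG GAT GTA ACC GAC ACA TGA ACG AAG TCT AAT TAC — ATG at 10, stop TGA at 13 → 6 nt.
Frame 2: TCT CCG ACA TGT GAG GGG GTT ACT CTG CGG ATG TAA CCG ACA CAT GAA CGA AGT CTA ATT ACT — ATG at 32, stop TAA at 35 → 6 nt.
Frame 3: CTC CGA CAT GTG AGG GGG TTA CTC TGC GGA TGT AAC CGA CAC ATG AAC GAA GTC TAA TTA CTT — ATG at 45, stop TAA at 57 → 15 nt.
ORFs ≥ 2 codons: frame 1 10–15 (2 codons), frame 2 32–37 (2 codons), frame 3 45–59 (5 codons). Count = 3.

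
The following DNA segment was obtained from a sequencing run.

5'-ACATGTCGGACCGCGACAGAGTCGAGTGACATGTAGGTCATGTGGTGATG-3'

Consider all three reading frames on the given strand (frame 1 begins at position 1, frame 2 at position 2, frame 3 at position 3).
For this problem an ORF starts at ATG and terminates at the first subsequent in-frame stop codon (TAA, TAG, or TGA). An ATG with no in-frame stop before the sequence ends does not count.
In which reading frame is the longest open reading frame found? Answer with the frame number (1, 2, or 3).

3

Frame 1: ACA TGT CGG ACC GCG ACA GAG TCG AGT GAC ATG TAG GTC ATG TGG TGA — ATG at 31, stop TAG at 34 → 6 nt; ATG at 40, stop TGA at 46 → 9 nt.
Frame 2: CAT GTC GGA CCG CGA CAG AGT CGA GTG ACA TGT AGG TCA TGT GGT GAT — no ATG→stop ORF.
Frame 3: ATG TCG GAC CGC GAC AGA GTC GAG TGA CAT GTA GGT CAT GTG GTG ATG — ATG at 3, stop TGA at 27 → 27 nt.
Longest ORF is 27 nt in frame 3 (positions 3–29).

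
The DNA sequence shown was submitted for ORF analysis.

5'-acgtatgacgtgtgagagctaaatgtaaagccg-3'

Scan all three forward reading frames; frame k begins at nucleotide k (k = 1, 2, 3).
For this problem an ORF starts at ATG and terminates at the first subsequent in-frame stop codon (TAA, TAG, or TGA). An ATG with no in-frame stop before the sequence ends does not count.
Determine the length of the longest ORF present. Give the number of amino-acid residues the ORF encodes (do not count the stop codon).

5

Frame 1: ACG TAT GAC GTG TGA GAG CTA AAT GTA AAG CCG — no ATG→stop ORF.
Frame 2: CGT ATG ACG TGT GAG AGC TAA ATG TAA AGC — ATG at 5, stop TAA at 20 → 18 nt; ATG at 23, stop TAA at 26 → 6 nt.
Frame 3: GTA TGA CGT GTG AGA GCT AAA TGT AAA GCC — no ATG→stop ORF.
Longest: frame 2, positions 5–22, 18 nt = 6 codons = 5 aa. → 5 amino acids.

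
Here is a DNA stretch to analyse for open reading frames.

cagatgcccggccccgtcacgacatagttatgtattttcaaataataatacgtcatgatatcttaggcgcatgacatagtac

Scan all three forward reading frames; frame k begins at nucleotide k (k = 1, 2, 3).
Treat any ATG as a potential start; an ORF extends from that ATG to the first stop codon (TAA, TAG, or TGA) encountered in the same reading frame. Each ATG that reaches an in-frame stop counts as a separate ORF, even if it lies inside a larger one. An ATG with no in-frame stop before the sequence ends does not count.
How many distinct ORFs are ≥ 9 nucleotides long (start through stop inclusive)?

Frame 1: CAG ATG CCC GGC CCC GTC ACG ACA TAG TTA TGT ATT TTC AAA TAA TAA TAC GTC ATG ATA TCT TAG GCG CAT GAC ATA GTA — ATG at 4, stop TAG at 25 → 24 nt; ATG at 55, stop TAG at 64 → 12 nt.
Frame 2: AGA TGC CCG GCC CCG TCA CGA CAT AGT TAT GTA TTT TCA AAT AAT AAT ACG TCA TGA TAT CTT AGG CGC ATG ACA TAG TAC — ATG at 71, stop TAG at 77 → 9 nt.
Frame 3: GAT GCC CGG CCC CGT CAC GAC ATA GTT ATG TAT TTT CAA ATA ATA ATA CGT CAT GAT ATC TTA GGC GCA TGA CAT AGT — ATG at 30, stop TGA at 72 → 45 nt.
ORFs ≥ 9 nucleotides: frame 1 4–27 (24 nucleotides), frame 1 55–66 (12 nucleotides), frame 2 71–79 (9 nucleotides), frame 3 30–74 (45 nucleotides). Count = 4.

4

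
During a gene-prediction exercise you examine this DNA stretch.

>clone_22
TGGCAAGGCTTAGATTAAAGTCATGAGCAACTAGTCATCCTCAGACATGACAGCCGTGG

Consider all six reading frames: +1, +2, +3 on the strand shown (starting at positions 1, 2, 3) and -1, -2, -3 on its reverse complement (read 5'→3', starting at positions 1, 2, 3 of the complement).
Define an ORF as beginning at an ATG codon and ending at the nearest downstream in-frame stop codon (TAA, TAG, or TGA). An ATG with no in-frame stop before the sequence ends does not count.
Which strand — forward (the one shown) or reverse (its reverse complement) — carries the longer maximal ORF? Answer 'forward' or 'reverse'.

Reverse complement (5'→3'): CCACGGCTGTCATGTCTGAGGATGACTAGTTGCTCATGACTTTAATCTAAGCCTTGCCA
Frame +1: TGG CAA GGC TTA GAT TAA AGT CAT GAG CAA CTA GTC ATC CTC AGA CAT GAC AGC CGT — no ATG→stop ORF.
Frame +2: GGC AAG GCT TAG ATT AAA GTC ATG AGC AAC TAG TCA TCC TCA GAC ATG ACA GCC GTG — ATG at 23, stop TAG at 32 → 12 nt.
Frame +3: GCA AGG CTT AGA TTA AAG TCA TGA GCA ACT AGT CAT CCT CAG ACA TGA CAG CCG TGG — no ATG→stop ORF.
Frame -1: CCA CGG CTG TCA TGT CTG AGG ATG ACT AGT TGC TCA TGA CTT TAA TCT AAG CCT TGC — ATG at 22, stop TGA at 37 → 18 nt.
Frame -2: CAC GGC TGT CAT GTC TGA GGA TGA CTA GTT GCT CAT GAC TTT AAT CTA AGC CTT GCC — no ATG→stop ORF.
Frame -3: ACG GCT GTC ATG TCT GAG GAT GAC TAG TTG CTC ATG ACT TTA ATC TAA GCC TTG CCA — ATG at 12, stop TAG at 27 → 18 nt; ATG at 36, stop TAA at 48 → 15 nt.
Forward-strand max 12 nt; reverse-strand max 18 nt. The reverse strand has the longer ORF.

reverse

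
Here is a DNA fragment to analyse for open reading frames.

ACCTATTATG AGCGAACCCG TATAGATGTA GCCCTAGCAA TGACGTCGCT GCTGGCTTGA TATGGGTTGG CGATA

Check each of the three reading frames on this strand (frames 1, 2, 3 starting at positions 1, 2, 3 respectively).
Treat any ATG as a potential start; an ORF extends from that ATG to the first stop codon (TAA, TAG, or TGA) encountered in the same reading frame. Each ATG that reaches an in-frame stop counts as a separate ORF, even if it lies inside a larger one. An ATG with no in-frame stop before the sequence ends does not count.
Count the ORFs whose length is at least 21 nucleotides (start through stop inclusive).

1

Frame 1: ACC TAT TAT GAG CGA ACC CGT ATA GAT GTA GCC CTA GCA ATG ACG TCG CTG CTG GCT TGA TAT GGG TTG GCG ATA — ATG at 40, stop TGA at 58 → 21 nt.
Frame 2: CCT ATT ATG AGC GAA CCC GTA TAG ATG TAG CCC TAG CAA TGA CGT CGC TGC TGG CTT GAT ATG GGT TGG CGA — ATG at 8, stop TAG at 23 → 18 nt; ATG at 26, stop TAG at 29 → 6 nt.
Frame 3: CTA TTA TGA GCG AAC CCG TAT AGA TGT AGC CCT AGC AAT GAC GTC GCT GCT GGC TTG ATA TGG GTT GGC GAT — no ATG→stop ORF.
ORFs ≥ 21 nucleotides: frame 1 40–60 (21 nucleotides). Count = 1.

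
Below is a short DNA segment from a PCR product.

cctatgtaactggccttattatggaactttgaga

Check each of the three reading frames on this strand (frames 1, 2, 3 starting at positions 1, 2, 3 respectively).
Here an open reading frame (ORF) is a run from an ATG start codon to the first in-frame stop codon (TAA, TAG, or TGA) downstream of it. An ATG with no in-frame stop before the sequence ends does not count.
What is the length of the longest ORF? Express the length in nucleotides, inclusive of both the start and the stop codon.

Frame 1: CCT ATG TAA CTG GCC TTA TTA TGG AAC TTT GAG — ATG at 4, stop TAA at 7 → 6 nt.
Frame 2: CTA TGT AAC TGG CCT TAT TAT GGA ACT TTG AGA — no ATG→stop ORF.
Frame 3: TAT GTA ACT GGC CTT ATT ATG GAA CTT TGA — ATG at 21, stop TGA at 30 → 12 nt.
Longest: frame 3, positions 21–32, 12 nt = 4 codons = 3 aa. → 12 nucleotides.

12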